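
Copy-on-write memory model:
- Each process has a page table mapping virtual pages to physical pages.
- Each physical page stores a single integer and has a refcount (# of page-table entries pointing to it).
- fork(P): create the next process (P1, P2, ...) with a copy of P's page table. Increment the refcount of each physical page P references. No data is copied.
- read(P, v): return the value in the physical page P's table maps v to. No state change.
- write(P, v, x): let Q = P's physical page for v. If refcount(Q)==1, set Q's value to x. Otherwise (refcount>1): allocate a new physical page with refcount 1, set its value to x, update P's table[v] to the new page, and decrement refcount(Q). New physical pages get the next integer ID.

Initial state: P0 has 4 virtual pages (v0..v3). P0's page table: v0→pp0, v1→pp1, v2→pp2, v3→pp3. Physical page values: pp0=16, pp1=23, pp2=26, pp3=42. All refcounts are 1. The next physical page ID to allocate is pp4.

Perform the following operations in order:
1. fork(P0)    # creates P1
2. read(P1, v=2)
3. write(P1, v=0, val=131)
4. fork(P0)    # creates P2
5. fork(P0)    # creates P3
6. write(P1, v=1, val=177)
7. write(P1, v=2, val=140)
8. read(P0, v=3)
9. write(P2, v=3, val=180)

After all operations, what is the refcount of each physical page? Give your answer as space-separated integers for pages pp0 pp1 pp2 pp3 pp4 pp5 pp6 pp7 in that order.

Op 1: fork(P0) -> P1. 4 ppages; refcounts: pp0:2 pp1:2 pp2:2 pp3:2
Op 2: read(P1, v2) -> 26. No state change.
Op 3: write(P1, v0, 131). refcount(pp0)=2>1 -> COPY to pp4. 5 ppages; refcounts: pp0:1 pp1:2 pp2:2 pp3:2 pp4:1
Op 4: fork(P0) -> P2. 5 ppages; refcounts: pp0:2 pp1:3 pp2:3 pp3:3 pp4:1
Op 5: fork(P0) -> P3. 5 ppages; refcounts: pp0:3 pp1:4 pp2:4 pp3:4 pp4:1
Op 6: write(P1, v1, 177). refcount(pp1)=4>1 -> COPY to pp5. 6 ppages; refcounts: pp0:3 pp1:3 pp2:4 pp3:4 pp4:1 pp5:1
Op 7: write(P1, v2, 140). refcount(pp2)=4>1 -> COPY to pp6. 7 ppages; refcounts: pp0:3 pp1:3 pp2:3 pp3:4 pp4:1 pp5:1 pp6:1
Op 8: read(P0, v3) -> 42. No state change.
Op 9: write(P2, v3, 180). refcount(pp3)=4>1 -> COPY to pp7. 8 ppages; refcounts: pp0:3 pp1:3 pp2:3 pp3:3 pp4:1 pp5:1 pp6:1 pp7:1

Answer: 3 3 3 3 1 1 1 1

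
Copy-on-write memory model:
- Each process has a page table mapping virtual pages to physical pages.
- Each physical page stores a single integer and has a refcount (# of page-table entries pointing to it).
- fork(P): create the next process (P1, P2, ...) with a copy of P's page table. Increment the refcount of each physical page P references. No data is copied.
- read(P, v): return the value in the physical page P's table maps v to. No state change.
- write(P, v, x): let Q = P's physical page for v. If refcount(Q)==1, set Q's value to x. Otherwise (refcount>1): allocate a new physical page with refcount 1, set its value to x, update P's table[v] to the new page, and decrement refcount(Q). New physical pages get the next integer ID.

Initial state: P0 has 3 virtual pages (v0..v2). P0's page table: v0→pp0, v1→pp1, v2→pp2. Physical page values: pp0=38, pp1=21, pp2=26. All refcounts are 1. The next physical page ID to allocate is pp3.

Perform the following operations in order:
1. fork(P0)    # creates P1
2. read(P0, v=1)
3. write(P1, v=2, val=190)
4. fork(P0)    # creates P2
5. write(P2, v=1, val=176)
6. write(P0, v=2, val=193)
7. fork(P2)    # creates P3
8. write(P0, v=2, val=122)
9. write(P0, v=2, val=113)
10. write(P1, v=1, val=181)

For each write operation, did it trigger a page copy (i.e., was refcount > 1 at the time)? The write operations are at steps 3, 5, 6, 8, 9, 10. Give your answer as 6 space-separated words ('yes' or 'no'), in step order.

Op 1: fork(P0) -> P1. 3 ppages; refcounts: pp0:2 pp1:2 pp2:2
Op 2: read(P0, v1) -> 21. No state change.
Op 3: write(P1, v2, 190). refcount(pp2)=2>1 -> COPY to pp3. 4 ppages; refcounts: pp0:2 pp1:2 pp2:1 pp3:1
Op 4: fork(P0) -> P2. 4 ppages; refcounts: pp0:3 pp1:3 pp2:2 pp3:1
Op 5: write(P2, v1, 176). refcount(pp1)=3>1 -> COPY to pp4. 5 ppages; refcounts: pp0:3 pp1:2 pp2:2 pp3:1 pp4:1
Op 6: write(P0, v2, 193). refcount(pp2)=2>1 -> COPY to pp5. 6 ppages; refcounts: pp0:3 pp1:2 pp2:1 pp3:1 pp4:1 pp5:1
Op 7: fork(P2) -> P3. 6 ppages; refcounts: pp0:4 pp1:2 pp2:2 pp3:1 pp4:2 pp5:1
Op 8: write(P0, v2, 122). refcount(pp5)=1 -> write in place. 6 ppages; refcounts: pp0:4 pp1:2 pp2:2 pp3:1 pp4:2 pp5:1
Op 9: write(P0, v2, 113). refcount(pp5)=1 -> write in place. 6 ppages; refcounts: pp0:4 pp1:2 pp2:2 pp3:1 pp4:2 pp5:1
Op 10: write(P1, v1, 181). refcount(pp1)=2>1 -> COPY to pp6. 7 ppages; refcounts: pp0:4 pp1:1 pp2:2 pp3:1 pp4:2 pp5:1 pp6:1

yes yes yes no no yes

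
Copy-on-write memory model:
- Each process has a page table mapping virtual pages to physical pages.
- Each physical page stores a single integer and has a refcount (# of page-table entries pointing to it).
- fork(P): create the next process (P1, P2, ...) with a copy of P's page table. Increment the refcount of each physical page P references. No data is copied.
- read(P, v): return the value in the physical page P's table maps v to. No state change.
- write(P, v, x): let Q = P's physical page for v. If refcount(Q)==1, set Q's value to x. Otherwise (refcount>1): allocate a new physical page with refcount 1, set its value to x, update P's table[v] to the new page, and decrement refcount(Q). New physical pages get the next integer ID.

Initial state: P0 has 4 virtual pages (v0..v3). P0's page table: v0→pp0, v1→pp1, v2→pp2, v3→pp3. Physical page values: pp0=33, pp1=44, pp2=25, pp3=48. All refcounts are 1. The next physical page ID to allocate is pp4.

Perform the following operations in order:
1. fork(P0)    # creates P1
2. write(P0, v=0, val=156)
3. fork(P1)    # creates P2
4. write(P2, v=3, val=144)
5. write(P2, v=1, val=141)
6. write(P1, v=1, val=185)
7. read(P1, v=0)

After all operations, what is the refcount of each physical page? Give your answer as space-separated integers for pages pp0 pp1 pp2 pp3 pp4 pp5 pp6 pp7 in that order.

Answer: 2 1 3 2 1 1 1 1

Derivation:
Op 1: fork(P0) -> P1. 4 ppages; refcounts: pp0:2 pp1:2 pp2:2 pp3:2
Op 2: write(P0, v0, 156). refcount(pp0)=2>1 -> COPY to pp4. 5 ppages; refcounts: pp0:1 pp1:2 pp2:2 pp3:2 pp4:1
Op 3: fork(P1) -> P2. 5 ppages; refcounts: pp0:2 pp1:3 pp2:3 pp3:3 pp4:1
Op 4: write(P2, v3, 144). refcount(pp3)=3>1 -> COPY to pp5. 6 ppages; refcounts: pp0:2 pp1:3 pp2:3 pp3:2 pp4:1 pp5:1
Op 5: write(P2, v1, 141). refcount(pp1)=3>1 -> COPY to pp6. 7 ppages; refcounts: pp0:2 pp1:2 pp2:3 pp3:2 pp4:1 pp5:1 pp6:1
Op 6: write(P1, v1, 185). refcount(pp1)=2>1 -> COPY to pp7. 8 ppages; refcounts: pp0:2 pp1:1 pp2:3 pp3:2 pp4:1 pp5:1 pp6:1 pp7:1
Op 7: read(P1, v0) -> 33. No state change.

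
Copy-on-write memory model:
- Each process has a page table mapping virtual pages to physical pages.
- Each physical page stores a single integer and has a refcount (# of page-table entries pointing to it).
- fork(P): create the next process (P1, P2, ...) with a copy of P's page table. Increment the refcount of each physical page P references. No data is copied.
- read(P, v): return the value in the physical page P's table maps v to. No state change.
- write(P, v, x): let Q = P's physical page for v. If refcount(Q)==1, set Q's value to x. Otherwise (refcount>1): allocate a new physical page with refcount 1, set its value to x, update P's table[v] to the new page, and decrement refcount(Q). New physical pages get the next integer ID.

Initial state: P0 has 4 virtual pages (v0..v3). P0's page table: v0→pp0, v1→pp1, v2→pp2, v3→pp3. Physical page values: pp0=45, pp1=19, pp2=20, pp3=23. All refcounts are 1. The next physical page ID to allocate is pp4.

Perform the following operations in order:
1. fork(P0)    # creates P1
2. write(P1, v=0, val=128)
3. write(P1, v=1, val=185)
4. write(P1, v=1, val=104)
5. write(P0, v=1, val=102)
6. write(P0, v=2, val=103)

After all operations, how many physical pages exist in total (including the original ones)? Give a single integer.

Op 1: fork(P0) -> P1. 4 ppages; refcounts: pp0:2 pp1:2 pp2:2 pp3:2
Op 2: write(P1, v0, 128). refcount(pp0)=2>1 -> COPY to pp4. 5 ppages; refcounts: pp0:1 pp1:2 pp2:2 pp3:2 pp4:1
Op 3: write(P1, v1, 185). refcount(pp1)=2>1 -> COPY to pp5. 6 ppages; refcounts: pp0:1 pp1:1 pp2:2 pp3:2 pp4:1 pp5:1
Op 4: write(P1, v1, 104). refcount(pp5)=1 -> write in place. 6 ppages; refcounts: pp0:1 pp1:1 pp2:2 pp3:2 pp4:1 pp5:1
Op 5: write(P0, v1, 102). refcount(pp1)=1 -> write in place. 6 ppages; refcounts: pp0:1 pp1:1 pp2:2 pp3:2 pp4:1 pp5:1
Op 6: write(P0, v2, 103). refcount(pp2)=2>1 -> COPY to pp6. 7 ppages; refcounts: pp0:1 pp1:1 pp2:1 pp3:2 pp4:1 pp5:1 pp6:1

Answer: 7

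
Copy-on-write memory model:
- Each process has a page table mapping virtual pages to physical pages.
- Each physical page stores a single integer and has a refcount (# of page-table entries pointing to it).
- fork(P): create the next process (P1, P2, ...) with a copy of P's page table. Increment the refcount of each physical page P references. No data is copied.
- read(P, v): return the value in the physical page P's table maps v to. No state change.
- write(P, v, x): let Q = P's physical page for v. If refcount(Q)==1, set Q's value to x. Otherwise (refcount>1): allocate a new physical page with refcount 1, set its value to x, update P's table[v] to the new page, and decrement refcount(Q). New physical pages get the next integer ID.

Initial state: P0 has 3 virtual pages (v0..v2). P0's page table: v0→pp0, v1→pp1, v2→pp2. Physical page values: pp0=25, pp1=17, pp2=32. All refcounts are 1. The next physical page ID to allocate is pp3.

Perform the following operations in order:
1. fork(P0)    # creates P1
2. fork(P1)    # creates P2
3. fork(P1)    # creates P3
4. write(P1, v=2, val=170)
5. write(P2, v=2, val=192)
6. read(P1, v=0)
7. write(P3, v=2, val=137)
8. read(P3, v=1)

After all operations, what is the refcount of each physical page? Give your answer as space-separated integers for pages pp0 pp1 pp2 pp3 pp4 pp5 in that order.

Op 1: fork(P0) -> P1. 3 ppages; refcounts: pp0:2 pp1:2 pp2:2
Op 2: fork(P1) -> P2. 3 ppages; refcounts: pp0:3 pp1:3 pp2:3
Op 3: fork(P1) -> P3. 3 ppages; refcounts: pp0:4 pp1:4 pp2:4
Op 4: write(P1, v2, 170). refcount(pp2)=4>1 -> COPY to pp3. 4 ppages; refcounts: pp0:4 pp1:4 pp2:3 pp3:1
Op 5: write(P2, v2, 192). refcount(pp2)=3>1 -> COPY to pp4. 5 ppages; refcounts: pp0:4 pp1:4 pp2:2 pp3:1 pp4:1
Op 6: read(P1, v0) -> 25. No state change.
Op 7: write(P3, v2, 137). refcount(pp2)=2>1 -> COPY to pp5. 6 ppages; refcounts: pp0:4 pp1:4 pp2:1 pp3:1 pp4:1 pp5:1
Op 8: read(P3, v1) -> 17. No state change.

Answer: 4 4 1 1 1 1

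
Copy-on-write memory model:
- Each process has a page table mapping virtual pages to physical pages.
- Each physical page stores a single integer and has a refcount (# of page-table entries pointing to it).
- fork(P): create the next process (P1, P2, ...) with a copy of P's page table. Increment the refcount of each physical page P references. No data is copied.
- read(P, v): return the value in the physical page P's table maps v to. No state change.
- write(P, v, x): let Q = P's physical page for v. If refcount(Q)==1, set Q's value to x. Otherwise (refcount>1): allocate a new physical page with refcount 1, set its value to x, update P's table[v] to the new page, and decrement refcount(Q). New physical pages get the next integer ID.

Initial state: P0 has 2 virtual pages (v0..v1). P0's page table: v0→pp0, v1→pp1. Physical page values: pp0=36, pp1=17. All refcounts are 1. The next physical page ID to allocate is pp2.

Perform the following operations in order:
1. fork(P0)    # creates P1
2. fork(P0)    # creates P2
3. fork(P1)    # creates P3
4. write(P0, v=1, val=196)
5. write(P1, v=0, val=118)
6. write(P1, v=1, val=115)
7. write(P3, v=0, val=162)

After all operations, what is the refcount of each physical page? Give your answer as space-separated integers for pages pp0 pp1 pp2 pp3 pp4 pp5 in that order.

Op 1: fork(P0) -> P1. 2 ppages; refcounts: pp0:2 pp1:2
Op 2: fork(P0) -> P2. 2 ppages; refcounts: pp0:3 pp1:3
Op 3: fork(P1) -> P3. 2 ppages; refcounts: pp0:4 pp1:4
Op 4: write(P0, v1, 196). refcount(pp1)=4>1 -> COPY to pp2. 3 ppages; refcounts: pp0:4 pp1:3 pp2:1
Op 5: write(P1, v0, 118). refcount(pp0)=4>1 -> COPY to pp3. 4 ppages; refcounts: pp0:3 pp1:3 pp2:1 pp3:1
Op 6: write(P1, v1, 115). refcount(pp1)=3>1 -> COPY to pp4. 5 ppages; refcounts: pp0:3 pp1:2 pp2:1 pp3:1 pp4:1
Op 7: write(P3, v0, 162). refcount(pp0)=3>1 -> COPY to pp5. 6 ppages; refcounts: pp0:2 pp1:2 pp2:1 pp3:1 pp4:1 pp5:1

Answer: 2 2 1 1 1 1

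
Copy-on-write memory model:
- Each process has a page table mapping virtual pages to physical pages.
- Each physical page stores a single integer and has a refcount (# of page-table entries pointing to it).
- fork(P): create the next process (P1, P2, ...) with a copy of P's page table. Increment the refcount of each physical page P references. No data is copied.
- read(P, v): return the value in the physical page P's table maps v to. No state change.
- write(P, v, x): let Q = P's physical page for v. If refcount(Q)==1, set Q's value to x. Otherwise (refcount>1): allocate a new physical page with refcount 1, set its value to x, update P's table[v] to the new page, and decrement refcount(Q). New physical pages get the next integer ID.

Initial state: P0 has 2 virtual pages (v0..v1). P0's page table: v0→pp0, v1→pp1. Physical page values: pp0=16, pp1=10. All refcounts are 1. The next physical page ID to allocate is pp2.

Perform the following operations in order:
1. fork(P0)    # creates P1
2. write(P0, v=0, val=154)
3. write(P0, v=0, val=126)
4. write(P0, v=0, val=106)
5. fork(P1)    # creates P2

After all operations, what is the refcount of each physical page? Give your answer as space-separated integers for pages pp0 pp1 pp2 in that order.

Op 1: fork(P0) -> P1. 2 ppages; refcounts: pp0:2 pp1:2
Op 2: write(P0, v0, 154). refcount(pp0)=2>1 -> COPY to pp2. 3 ppages; refcounts: pp0:1 pp1:2 pp2:1
Op 3: write(P0, v0, 126). refcount(pp2)=1 -> write in place. 3 ppages; refcounts: pp0:1 pp1:2 pp2:1
Op 4: write(P0, v0, 106). refcount(pp2)=1 -> write in place. 3 ppages; refcounts: pp0:1 pp1:2 pp2:1
Op 5: fork(P1) -> P2. 3 ppages; refcounts: pp0:2 pp1:3 pp2:1

Answer: 2 3 1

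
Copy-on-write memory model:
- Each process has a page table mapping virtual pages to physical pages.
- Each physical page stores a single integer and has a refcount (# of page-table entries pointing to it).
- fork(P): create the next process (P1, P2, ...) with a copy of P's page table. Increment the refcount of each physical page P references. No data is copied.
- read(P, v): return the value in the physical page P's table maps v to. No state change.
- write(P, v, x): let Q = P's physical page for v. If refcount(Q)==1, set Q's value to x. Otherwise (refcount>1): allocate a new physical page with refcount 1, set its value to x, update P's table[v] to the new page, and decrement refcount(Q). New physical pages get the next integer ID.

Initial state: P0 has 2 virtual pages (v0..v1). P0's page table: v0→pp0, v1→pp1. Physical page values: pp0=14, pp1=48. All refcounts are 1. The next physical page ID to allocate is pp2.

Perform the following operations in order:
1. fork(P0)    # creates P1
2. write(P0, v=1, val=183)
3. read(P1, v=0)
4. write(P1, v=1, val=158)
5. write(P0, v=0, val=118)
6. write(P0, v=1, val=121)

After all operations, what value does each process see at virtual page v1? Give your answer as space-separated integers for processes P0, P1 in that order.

Answer: 121 158

Derivation:
Op 1: fork(P0) -> P1. 2 ppages; refcounts: pp0:2 pp1:2
Op 2: write(P0, v1, 183). refcount(pp1)=2>1 -> COPY to pp2. 3 ppages; refcounts: pp0:2 pp1:1 pp2:1
Op 3: read(P1, v0) -> 14. No state change.
Op 4: write(P1, v1, 158). refcount(pp1)=1 -> write in place. 3 ppages; refcounts: pp0:2 pp1:1 pp2:1
Op 5: write(P0, v0, 118). refcount(pp0)=2>1 -> COPY to pp3. 4 ppages; refcounts: pp0:1 pp1:1 pp2:1 pp3:1
Op 6: write(P0, v1, 121). refcount(pp2)=1 -> write in place. 4 ppages; refcounts: pp0:1 pp1:1 pp2:1 pp3:1
P0: v1 -> pp2 = 121
P1: v1 -> pp1 = 158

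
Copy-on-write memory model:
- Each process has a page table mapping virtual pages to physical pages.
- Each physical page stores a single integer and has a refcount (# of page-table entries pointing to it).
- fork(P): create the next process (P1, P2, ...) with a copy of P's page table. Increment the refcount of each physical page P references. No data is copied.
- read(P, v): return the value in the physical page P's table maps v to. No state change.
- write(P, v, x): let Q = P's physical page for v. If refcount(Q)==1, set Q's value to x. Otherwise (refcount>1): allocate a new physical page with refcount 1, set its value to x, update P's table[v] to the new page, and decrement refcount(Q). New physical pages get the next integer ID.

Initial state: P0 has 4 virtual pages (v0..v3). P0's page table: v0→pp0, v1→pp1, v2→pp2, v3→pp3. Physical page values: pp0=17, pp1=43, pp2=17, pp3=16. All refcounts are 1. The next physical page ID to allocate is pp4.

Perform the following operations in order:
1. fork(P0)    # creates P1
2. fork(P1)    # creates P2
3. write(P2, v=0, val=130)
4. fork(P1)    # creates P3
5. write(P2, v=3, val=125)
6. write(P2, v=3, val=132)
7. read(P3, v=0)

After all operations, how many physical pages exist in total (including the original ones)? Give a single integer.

Answer: 6

Derivation:
Op 1: fork(P0) -> P1. 4 ppages; refcounts: pp0:2 pp1:2 pp2:2 pp3:2
Op 2: fork(P1) -> P2. 4 ppages; refcounts: pp0:3 pp1:3 pp2:3 pp3:3
Op 3: write(P2, v0, 130). refcount(pp0)=3>1 -> COPY to pp4. 5 ppages; refcounts: pp0:2 pp1:3 pp2:3 pp3:3 pp4:1
Op 4: fork(P1) -> P3. 5 ppages; refcounts: pp0:3 pp1:4 pp2:4 pp3:4 pp4:1
Op 5: write(P2, v3, 125). refcount(pp3)=4>1 -> COPY to pp5. 6 ppages; refcounts: pp0:3 pp1:4 pp2:4 pp3:3 pp4:1 pp5:1
Op 6: write(P2, v3, 132). refcount(pp5)=1 -> write in place. 6 ppages; refcounts: pp0:3 pp1:4 pp2:4 pp3:3 pp4:1 pp5:1
Op 7: read(P3, v0) -> 17. No state change.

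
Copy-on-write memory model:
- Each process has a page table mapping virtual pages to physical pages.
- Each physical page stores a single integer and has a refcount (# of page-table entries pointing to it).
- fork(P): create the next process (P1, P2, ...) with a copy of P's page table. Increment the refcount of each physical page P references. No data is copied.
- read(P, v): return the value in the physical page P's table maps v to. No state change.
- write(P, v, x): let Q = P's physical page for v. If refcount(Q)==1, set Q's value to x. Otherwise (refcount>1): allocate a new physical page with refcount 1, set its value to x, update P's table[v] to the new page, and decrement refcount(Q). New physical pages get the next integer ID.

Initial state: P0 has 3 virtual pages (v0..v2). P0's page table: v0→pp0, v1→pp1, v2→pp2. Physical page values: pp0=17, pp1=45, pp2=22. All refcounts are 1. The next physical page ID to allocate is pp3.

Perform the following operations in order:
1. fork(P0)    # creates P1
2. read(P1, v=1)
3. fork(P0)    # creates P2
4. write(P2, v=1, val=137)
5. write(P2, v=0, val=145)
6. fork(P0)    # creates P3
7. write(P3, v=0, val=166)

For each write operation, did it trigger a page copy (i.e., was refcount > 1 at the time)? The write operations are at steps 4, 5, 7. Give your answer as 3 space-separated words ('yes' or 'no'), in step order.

Op 1: fork(P0) -> P1. 3 ppages; refcounts: pp0:2 pp1:2 pp2:2
Op 2: read(P1, v1) -> 45. No state change.
Op 3: fork(P0) -> P2. 3 ppages; refcounts: pp0:3 pp1:3 pp2:3
Op 4: write(P2, v1, 137). refcount(pp1)=3>1 -> COPY to pp3. 4 ppages; refcounts: pp0:3 pp1:2 pp2:3 pp3:1
Op 5: write(P2, v0, 145). refcount(pp0)=3>1 -> COPY to pp4. 5 ppages; refcounts: pp0:2 pp1:2 pp2:3 pp3:1 pp4:1
Op 6: fork(P0) -> P3. 5 ppages; refcounts: pp0:3 pp1:3 pp2:4 pp3:1 pp4:1
Op 7: write(P3, v0, 166). refcount(pp0)=3>1 -> COPY to pp5. 6 ppages; refcounts: pp0:2 pp1:3 pp2:4 pp3:1 pp4:1 pp5:1

yes yes yes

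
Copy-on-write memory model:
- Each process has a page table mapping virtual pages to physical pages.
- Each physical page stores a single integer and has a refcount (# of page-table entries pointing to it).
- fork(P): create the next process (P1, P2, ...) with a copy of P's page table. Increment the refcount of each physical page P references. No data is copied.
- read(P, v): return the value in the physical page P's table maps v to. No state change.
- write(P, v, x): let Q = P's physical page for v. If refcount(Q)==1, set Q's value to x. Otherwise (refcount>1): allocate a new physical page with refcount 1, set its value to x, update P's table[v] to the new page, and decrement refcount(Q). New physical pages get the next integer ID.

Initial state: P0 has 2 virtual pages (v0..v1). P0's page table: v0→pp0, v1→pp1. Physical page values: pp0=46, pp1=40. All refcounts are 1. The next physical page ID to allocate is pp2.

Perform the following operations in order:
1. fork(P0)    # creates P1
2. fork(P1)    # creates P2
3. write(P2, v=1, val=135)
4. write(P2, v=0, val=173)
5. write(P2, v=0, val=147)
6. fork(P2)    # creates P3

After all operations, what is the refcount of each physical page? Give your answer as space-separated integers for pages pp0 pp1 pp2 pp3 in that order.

Op 1: fork(P0) -> P1. 2 ppages; refcounts: pp0:2 pp1:2
Op 2: fork(P1) -> P2. 2 ppages; refcounts: pp0:3 pp1:3
Op 3: write(P2, v1, 135). refcount(pp1)=3>1 -> COPY to pp2. 3 ppages; refcounts: pp0:3 pp1:2 pp2:1
Op 4: write(P2, v0, 173). refcount(pp0)=3>1 -> COPY to pp3. 4 ppages; refcounts: pp0:2 pp1:2 pp2:1 pp3:1
Op 5: write(P2, v0, 147). refcount(pp3)=1 -> write in place. 4 ppages; refcounts: pp0:2 pp1:2 pp2:1 pp3:1
Op 6: fork(P2) -> P3. 4 ppages; refcounts: pp0:2 pp1:2 pp2:2 pp3:2

Answer: 2 2 2 2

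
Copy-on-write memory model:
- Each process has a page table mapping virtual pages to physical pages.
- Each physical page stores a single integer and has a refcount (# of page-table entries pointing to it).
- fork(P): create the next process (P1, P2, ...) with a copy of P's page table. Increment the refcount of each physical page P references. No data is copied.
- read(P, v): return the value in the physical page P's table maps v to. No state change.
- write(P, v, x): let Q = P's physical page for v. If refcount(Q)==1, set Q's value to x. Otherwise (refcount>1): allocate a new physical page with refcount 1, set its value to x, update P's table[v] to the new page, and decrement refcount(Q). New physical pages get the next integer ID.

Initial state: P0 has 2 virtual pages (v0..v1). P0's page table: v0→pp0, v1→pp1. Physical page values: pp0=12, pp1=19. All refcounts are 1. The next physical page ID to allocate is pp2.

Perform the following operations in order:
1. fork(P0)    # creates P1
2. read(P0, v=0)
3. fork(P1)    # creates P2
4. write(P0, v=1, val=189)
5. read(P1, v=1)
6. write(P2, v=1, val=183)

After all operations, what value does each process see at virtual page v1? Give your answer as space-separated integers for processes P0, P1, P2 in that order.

Answer: 189 19 183

Derivation:
Op 1: fork(P0) -> P1. 2 ppages; refcounts: pp0:2 pp1:2
Op 2: read(P0, v0) -> 12. No state change.
Op 3: fork(P1) -> P2. 2 ppages; refcounts: pp0:3 pp1:3
Op 4: write(P0, v1, 189). refcount(pp1)=3>1 -> COPY to pp2. 3 ppages; refcounts: pp0:3 pp1:2 pp2:1
Op 5: read(P1, v1) -> 19. No state change.
Op 6: write(P2, v1, 183). refcount(pp1)=2>1 -> COPY to pp3. 4 ppages; refcounts: pp0:3 pp1:1 pp2:1 pp3:1
P0: v1 -> pp2 = 189
P1: v1 -> pp1 = 19
P2: v1 -> pp3 = 183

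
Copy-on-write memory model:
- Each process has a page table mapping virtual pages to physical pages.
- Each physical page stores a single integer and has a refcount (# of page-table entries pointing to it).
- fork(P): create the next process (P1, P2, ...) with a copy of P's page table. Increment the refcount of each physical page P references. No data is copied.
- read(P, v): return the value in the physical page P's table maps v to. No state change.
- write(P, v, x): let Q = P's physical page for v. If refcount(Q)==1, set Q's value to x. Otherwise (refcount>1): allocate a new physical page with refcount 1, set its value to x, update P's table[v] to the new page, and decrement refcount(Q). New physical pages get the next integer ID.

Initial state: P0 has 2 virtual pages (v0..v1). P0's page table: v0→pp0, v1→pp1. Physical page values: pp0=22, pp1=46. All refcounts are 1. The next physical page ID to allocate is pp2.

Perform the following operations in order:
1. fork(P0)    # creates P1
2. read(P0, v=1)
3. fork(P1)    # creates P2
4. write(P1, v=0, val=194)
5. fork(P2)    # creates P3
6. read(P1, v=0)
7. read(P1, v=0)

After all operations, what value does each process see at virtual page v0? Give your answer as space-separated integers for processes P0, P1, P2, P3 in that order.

Answer: 22 194 22 22

Derivation:
Op 1: fork(P0) -> P1. 2 ppages; refcounts: pp0:2 pp1:2
Op 2: read(P0, v1) -> 46. No state change.
Op 3: fork(P1) -> P2. 2 ppages; refcounts: pp0:3 pp1:3
Op 4: write(P1, v0, 194). refcount(pp0)=3>1 -> COPY to pp2. 3 ppages; refcounts: pp0:2 pp1:3 pp2:1
Op 5: fork(P2) -> P3. 3 ppages; refcounts: pp0:3 pp1:4 pp2:1
Op 6: read(P1, v0) -> 194. No state change.
Op 7: read(P1, v0) -> 194. No state change.
P0: v0 -> pp0 = 22
P1: v0 -> pp2 = 194
P2: v0 -> pp0 = 22
P3: v0 -> pp0 = 22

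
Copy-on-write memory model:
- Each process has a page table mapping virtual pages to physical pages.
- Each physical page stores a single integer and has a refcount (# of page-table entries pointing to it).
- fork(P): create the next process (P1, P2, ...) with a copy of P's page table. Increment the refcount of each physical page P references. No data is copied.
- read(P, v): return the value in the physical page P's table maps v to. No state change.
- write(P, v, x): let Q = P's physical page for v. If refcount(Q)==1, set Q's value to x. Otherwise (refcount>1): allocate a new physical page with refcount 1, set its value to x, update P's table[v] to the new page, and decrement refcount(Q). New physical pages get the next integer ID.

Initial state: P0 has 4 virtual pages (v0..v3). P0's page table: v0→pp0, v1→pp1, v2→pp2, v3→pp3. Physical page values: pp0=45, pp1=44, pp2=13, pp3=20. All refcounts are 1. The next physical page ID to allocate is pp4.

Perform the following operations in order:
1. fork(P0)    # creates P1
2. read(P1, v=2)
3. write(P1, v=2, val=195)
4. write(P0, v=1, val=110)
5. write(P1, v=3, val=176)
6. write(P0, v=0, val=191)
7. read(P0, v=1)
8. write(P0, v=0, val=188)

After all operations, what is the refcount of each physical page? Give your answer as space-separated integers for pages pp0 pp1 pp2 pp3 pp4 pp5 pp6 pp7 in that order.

Answer: 1 1 1 1 1 1 1 1

Derivation:
Op 1: fork(P0) -> P1. 4 ppages; refcounts: pp0:2 pp1:2 pp2:2 pp3:2
Op 2: read(P1, v2) -> 13. No state change.
Op 3: write(P1, v2, 195). refcount(pp2)=2>1 -> COPY to pp4. 5 ppages; refcounts: pp0:2 pp1:2 pp2:1 pp3:2 pp4:1
Op 4: write(P0, v1, 110). refcount(pp1)=2>1 -> COPY to pp5. 6 ppages; refcounts: pp0:2 pp1:1 pp2:1 pp3:2 pp4:1 pp5:1
Op 5: write(P1, v3, 176). refcount(pp3)=2>1 -> COPY to pp6. 7 ppages; refcounts: pp0:2 pp1:1 pp2:1 pp3:1 pp4:1 pp5:1 pp6:1
Op 6: write(P0, v0, 191). refcount(pp0)=2>1 -> COPY to pp7. 8 ppages; refcounts: pp0:1 pp1:1 pp2:1 pp3:1 pp4:1 pp5:1 pp6:1 pp7:1
Op 7: read(P0, v1) -> 110. No state change.
Op 8: write(P0, v0, 188). refcount(pp7)=1 -> write in place. 8 ppages; refcounts: pp0:1 pp1:1 pp2:1 pp3:1 pp4:1 pp5:1 pp6:1 pp7:1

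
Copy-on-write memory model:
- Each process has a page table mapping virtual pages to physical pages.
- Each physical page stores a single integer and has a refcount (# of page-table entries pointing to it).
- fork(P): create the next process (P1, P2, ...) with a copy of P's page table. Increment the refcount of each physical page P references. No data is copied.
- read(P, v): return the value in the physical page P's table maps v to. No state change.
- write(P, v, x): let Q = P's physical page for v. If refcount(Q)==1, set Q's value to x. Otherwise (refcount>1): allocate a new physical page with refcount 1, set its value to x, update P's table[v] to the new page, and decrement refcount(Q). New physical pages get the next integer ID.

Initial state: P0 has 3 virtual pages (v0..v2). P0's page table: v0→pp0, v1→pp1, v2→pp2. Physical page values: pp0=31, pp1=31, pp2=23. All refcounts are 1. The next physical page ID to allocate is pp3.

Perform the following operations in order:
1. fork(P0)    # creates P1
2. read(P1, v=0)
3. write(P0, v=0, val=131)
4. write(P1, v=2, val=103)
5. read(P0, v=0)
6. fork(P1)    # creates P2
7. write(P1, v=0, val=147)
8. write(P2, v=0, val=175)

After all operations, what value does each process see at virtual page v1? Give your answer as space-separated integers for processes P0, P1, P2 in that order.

Answer: 31 31 31

Derivation:
Op 1: fork(P0) -> P1. 3 ppages; refcounts: pp0:2 pp1:2 pp2:2
Op 2: read(P1, v0) -> 31. No state change.
Op 3: write(P0, v0, 131). refcount(pp0)=2>1 -> COPY to pp3. 4 ppages; refcounts: pp0:1 pp1:2 pp2:2 pp3:1
Op 4: write(P1, v2, 103). refcount(pp2)=2>1 -> COPY to pp4. 5 ppages; refcounts: pp0:1 pp1:2 pp2:1 pp3:1 pp4:1
Op 5: read(P0, v0) -> 131. No state change.
Op 6: fork(P1) -> P2. 5 ppages; refcounts: pp0:2 pp1:3 pp2:1 pp3:1 pp4:2
Op 7: write(P1, v0, 147). refcount(pp0)=2>1 -> COPY to pp5. 6 ppages; refcounts: pp0:1 pp1:3 pp2:1 pp3:1 pp4:2 pp5:1
Op 8: write(P2, v0, 175). refcount(pp0)=1 -> write in place. 6 ppages; refcounts: pp0:1 pp1:3 pp2:1 pp3:1 pp4:2 pp5:1
P0: v1 -> pp1 = 31
P1: v1 -> pp1 = 31
P2: v1 -> pp1 = 31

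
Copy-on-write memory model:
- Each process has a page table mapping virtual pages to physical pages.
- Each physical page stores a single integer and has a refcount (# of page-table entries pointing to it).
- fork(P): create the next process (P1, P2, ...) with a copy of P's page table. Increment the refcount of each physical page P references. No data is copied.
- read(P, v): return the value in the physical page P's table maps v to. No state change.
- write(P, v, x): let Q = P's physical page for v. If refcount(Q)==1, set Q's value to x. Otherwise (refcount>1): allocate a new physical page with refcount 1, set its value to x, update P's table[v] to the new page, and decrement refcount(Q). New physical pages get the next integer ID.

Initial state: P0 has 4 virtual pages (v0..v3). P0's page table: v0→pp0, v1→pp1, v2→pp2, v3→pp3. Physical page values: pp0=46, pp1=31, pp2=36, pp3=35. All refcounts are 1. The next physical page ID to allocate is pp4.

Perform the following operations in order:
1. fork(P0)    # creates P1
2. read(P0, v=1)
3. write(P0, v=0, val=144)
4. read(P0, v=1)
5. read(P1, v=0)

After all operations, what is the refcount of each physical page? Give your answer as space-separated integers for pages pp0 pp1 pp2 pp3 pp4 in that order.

Answer: 1 2 2 2 1

Derivation:
Op 1: fork(P0) -> P1. 4 ppages; refcounts: pp0:2 pp1:2 pp2:2 pp3:2
Op 2: read(P0, v1) -> 31. No state change.
Op 3: write(P0, v0, 144). refcount(pp0)=2>1 -> COPY to pp4. 5 ppages; refcounts: pp0:1 pp1:2 pp2:2 pp3:2 pp4:1
Op 4: read(P0, v1) -> 31. No state change.
Op 5: read(P1, v0) -> 46. No state change.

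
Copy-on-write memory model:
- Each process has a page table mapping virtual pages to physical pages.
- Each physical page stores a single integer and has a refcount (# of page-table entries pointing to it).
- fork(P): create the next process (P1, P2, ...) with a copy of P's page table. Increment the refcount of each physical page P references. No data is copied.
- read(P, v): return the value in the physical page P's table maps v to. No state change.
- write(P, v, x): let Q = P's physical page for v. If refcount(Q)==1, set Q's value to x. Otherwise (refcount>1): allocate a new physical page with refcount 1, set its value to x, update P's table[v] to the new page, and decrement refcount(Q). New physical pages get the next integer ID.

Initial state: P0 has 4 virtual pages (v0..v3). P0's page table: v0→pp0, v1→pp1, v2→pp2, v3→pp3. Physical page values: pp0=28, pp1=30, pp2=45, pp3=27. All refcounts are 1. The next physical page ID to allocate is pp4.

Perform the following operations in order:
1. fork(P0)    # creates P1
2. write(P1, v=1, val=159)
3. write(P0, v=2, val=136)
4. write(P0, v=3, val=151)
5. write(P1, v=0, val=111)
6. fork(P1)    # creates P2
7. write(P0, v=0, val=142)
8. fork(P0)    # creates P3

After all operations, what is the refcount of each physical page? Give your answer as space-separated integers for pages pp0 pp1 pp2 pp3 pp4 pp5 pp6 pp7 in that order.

Answer: 2 2 2 2 2 2 2 2

Derivation:
Op 1: fork(P0) -> P1. 4 ppages; refcounts: pp0:2 pp1:2 pp2:2 pp3:2
Op 2: write(P1, v1, 159). refcount(pp1)=2>1 -> COPY to pp4. 5 ppages; refcounts: pp0:2 pp1:1 pp2:2 pp3:2 pp4:1
Op 3: write(P0, v2, 136). refcount(pp2)=2>1 -> COPY to pp5. 6 ppages; refcounts: pp0:2 pp1:1 pp2:1 pp3:2 pp4:1 pp5:1
Op 4: write(P0, v3, 151). refcount(pp3)=2>1 -> COPY to pp6. 7 ppages; refcounts: pp0:2 pp1:1 pp2:1 pp3:1 pp4:1 pp5:1 pp6:1
Op 5: write(P1, v0, 111). refcount(pp0)=2>1 -> COPY to pp7. 8 ppages; refcounts: pp0:1 pp1:1 pp2:1 pp3:1 pp4:1 pp5:1 pp6:1 pp7:1
Op 6: fork(P1) -> P2. 8 ppages; refcounts: pp0:1 pp1:1 pp2:2 pp3:2 pp4:2 pp5:1 pp6:1 pp7:2
Op 7: write(P0, v0, 142). refcount(pp0)=1 -> write in place. 8 ppages; refcounts: pp0:1 pp1:1 pp2:2 pp3:2 pp4:2 pp5:1 pp6:1 pp7:2
Op 8: fork(P0) -> P3. 8 ppages; refcounts: pp0:2 pp1:2 pp2:2 pp3:2 pp4:2 pp5:2 pp6:2 pp7:2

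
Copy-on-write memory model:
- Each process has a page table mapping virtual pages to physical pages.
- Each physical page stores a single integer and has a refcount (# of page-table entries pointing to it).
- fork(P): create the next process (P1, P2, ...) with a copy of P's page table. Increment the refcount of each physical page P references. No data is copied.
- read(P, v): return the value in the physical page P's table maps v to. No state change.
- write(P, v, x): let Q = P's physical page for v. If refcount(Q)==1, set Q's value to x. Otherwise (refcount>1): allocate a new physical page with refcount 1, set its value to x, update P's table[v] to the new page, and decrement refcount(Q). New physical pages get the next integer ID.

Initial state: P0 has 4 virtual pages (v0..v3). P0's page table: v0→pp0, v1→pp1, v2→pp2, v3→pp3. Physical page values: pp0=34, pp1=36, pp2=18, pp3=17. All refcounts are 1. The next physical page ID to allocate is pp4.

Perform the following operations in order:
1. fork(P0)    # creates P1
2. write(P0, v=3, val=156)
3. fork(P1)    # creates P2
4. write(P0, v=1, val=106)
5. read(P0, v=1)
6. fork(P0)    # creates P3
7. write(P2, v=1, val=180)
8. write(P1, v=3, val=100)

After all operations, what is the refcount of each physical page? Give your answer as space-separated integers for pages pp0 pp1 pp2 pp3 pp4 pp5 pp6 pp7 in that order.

Op 1: fork(P0) -> P1. 4 ppages; refcounts: pp0:2 pp1:2 pp2:2 pp3:2
Op 2: write(P0, v3, 156). refcount(pp3)=2>1 -> COPY to pp4. 5 ppages; refcounts: pp0:2 pp1:2 pp2:2 pp3:1 pp4:1
Op 3: fork(P1) -> P2. 5 ppages; refcounts: pp0:3 pp1:3 pp2:3 pp3:2 pp4:1
Op 4: write(P0, v1, 106). refcount(pp1)=3>1 -> COPY to pp5. 6 ppages; refcounts: pp0:3 pp1:2 pp2:3 pp3:2 pp4:1 pp5:1
Op 5: read(P0, v1) -> 106. No state change.
Op 6: fork(P0) -> P3. 6 ppages; refcounts: pp0:4 pp1:2 pp2:4 pp3:2 pp4:2 pp5:2
Op 7: write(P2, v1, 180). refcount(pp1)=2>1 -> COPY to pp6. 7 ppages; refcounts: pp0:4 pp1:1 pp2:4 pp3:2 pp4:2 pp5:2 pp6:1
Op 8: write(P1, v3, 100). refcount(pp3)=2>1 -> COPY to pp7. 8 ppages; refcounts: pp0:4 pp1:1 pp2:4 pp3:1 pp4:2 pp5:2 pp6:1 pp7:1

Answer: 4 1 4 1 2 2 1 1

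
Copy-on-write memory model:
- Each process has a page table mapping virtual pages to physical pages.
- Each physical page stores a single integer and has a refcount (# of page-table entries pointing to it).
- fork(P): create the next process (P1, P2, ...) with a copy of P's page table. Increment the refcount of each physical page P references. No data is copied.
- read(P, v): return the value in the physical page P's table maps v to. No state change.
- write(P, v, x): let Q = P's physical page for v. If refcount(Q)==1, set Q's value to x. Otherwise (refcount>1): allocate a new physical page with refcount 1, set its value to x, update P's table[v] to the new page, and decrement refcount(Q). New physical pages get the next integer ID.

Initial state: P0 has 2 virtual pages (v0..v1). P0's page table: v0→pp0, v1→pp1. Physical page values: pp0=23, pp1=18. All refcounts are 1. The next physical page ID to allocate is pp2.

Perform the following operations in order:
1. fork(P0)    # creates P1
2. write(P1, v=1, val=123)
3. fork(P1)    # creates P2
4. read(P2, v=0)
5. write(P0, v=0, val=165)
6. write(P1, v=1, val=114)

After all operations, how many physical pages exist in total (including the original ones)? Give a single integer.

Op 1: fork(P0) -> P1. 2 ppages; refcounts: pp0:2 pp1:2
Op 2: write(P1, v1, 123). refcount(pp1)=2>1 -> COPY to pp2. 3 ppages; refcounts: pp0:2 pp1:1 pp2:1
Op 3: fork(P1) -> P2. 3 ppages; refcounts: pp0:3 pp1:1 pp2:2
Op 4: read(P2, v0) -> 23. No state change.
Op 5: write(P0, v0, 165). refcount(pp0)=3>1 -> COPY to pp3. 4 ppages; refcounts: pp0:2 pp1:1 pp2:2 pp3:1
Op 6: write(P1, v1, 114). refcount(pp2)=2>1 -> COPY to pp4. 5 ppages; refcounts: pp0:2 pp1:1 pp2:1 pp3:1 pp4:1

Answer: 5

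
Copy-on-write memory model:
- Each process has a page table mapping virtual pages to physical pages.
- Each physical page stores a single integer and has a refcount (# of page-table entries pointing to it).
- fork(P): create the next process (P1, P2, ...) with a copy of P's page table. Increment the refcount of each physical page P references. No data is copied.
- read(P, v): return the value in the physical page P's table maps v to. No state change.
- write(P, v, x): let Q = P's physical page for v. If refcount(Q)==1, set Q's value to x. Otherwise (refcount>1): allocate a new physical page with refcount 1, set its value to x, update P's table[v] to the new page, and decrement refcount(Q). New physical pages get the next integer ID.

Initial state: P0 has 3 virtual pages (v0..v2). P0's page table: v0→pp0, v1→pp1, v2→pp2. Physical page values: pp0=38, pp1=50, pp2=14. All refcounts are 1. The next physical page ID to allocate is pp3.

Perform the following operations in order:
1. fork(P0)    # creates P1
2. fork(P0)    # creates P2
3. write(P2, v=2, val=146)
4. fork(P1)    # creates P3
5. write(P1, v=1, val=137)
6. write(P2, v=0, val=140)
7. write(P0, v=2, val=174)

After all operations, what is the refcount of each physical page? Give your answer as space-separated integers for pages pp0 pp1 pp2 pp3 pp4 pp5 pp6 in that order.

Answer: 3 3 2 1 1 1 1

Derivation:
Op 1: fork(P0) -> P1. 3 ppages; refcounts: pp0:2 pp1:2 pp2:2
Op 2: fork(P0) -> P2. 3 ppages; refcounts: pp0:3 pp1:3 pp2:3
Op 3: write(P2, v2, 146). refcount(pp2)=3>1 -> COPY to pp3. 4 ppages; refcounts: pp0:3 pp1:3 pp2:2 pp3:1
Op 4: fork(P1) -> P3. 4 ppages; refcounts: pp0:4 pp1:4 pp2:3 pp3:1
Op 5: write(P1, v1, 137). refcount(pp1)=4>1 -> COPY to pp4. 5 ppages; refcounts: pp0:4 pp1:3 pp2:3 pp3:1 pp4:1
Op 6: write(P2, v0, 140). refcount(pp0)=4>1 -> COPY to pp5. 6 ppages; refcounts: pp0:3 pp1:3 pp2:3 pp3:1 pp4:1 pp5:1
Op 7: write(P0, v2, 174). refcount(pp2)=3>1 -> COPY to pp6. 7 ppages; refcounts: pp0:3 pp1:3 pp2:2 pp3:1 pp4:1 pp5:1 pp6:1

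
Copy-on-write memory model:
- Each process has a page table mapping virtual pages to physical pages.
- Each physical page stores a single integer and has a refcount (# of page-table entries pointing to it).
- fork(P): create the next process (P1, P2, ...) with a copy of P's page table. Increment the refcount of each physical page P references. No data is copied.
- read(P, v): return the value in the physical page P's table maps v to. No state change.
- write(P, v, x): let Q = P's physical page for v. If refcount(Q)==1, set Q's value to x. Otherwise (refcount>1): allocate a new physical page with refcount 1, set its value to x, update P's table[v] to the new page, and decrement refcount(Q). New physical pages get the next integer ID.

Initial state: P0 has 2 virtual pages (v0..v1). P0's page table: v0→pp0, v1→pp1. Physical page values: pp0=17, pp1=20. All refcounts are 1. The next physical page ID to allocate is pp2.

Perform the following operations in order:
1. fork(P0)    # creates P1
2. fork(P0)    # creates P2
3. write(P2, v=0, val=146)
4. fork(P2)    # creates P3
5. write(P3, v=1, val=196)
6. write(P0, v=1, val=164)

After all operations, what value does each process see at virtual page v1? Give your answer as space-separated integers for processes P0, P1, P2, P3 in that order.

Op 1: fork(P0) -> P1. 2 ppages; refcounts: pp0:2 pp1:2
Op 2: fork(P0) -> P2. 2 ppages; refcounts: pp0:3 pp1:3
Op 3: write(P2, v0, 146). refcount(pp0)=3>1 -> COPY to pp2. 3 ppages; refcounts: pp0:2 pp1:3 pp2:1
Op 4: fork(P2) -> P3. 3 ppages; refcounts: pp0:2 pp1:4 pp2:2
Op 5: write(P3, v1, 196). refcount(pp1)=4>1 -> COPY to pp3. 4 ppages; refcounts: pp0:2 pp1:3 pp2:2 pp3:1
Op 6: write(P0, v1, 164). refcount(pp1)=3>1 -> COPY to pp4. 5 ppages; refcounts: pp0:2 pp1:2 pp2:2 pp3:1 pp4:1
P0: v1 -> pp4 = 164
P1: v1 -> pp1 = 20
P2: v1 -> pp1 = 20
P3: v1 -> pp3 = 196

Answer: 164 20 20 196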